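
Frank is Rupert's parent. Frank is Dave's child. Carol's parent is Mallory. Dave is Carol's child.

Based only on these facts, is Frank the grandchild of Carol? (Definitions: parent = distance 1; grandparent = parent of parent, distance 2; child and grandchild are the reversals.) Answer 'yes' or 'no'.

Reconstructing the parent chain from the given facts:
  Mallory -> Carol -> Dave -> Frank -> Rupert
(each arrow means 'parent of the next')
Positions in the chain (0 = top):
  position of Mallory: 0
  position of Carol: 1
  position of Dave: 2
  position of Frank: 3
  position of Rupert: 4

Frank is at position 3, Carol is at position 1; signed distance (j - i) = -2.
'grandchild' requires j - i = -2. Actual distance is -2, so the relation HOLDS.

Answer: yes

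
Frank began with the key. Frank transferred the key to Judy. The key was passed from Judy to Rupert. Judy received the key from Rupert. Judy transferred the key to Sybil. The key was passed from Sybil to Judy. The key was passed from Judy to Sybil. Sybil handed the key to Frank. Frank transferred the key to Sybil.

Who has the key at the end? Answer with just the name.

Tracking the key through each event:
Start: Frank has the key.
After event 1: Judy has the key.
After event 2: Rupert has the key.
After event 3: Judy has the key.
After event 4: Sybil has the key.
After event 5: Judy has the key.
After event 6: Sybil has the key.
After event 7: Frank has the key.
After event 8: Sybil has the key.

Answer: Sybil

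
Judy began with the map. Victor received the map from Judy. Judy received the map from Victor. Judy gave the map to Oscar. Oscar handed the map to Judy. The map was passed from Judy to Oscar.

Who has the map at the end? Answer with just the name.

Answer: Oscar

Derivation:
Tracking the map through each event:
Start: Judy has the map.
After event 1: Victor has the map.
After event 2: Judy has the map.
After event 3: Oscar has the map.
After event 4: Judy has the map.
After event 5: Oscar has the map.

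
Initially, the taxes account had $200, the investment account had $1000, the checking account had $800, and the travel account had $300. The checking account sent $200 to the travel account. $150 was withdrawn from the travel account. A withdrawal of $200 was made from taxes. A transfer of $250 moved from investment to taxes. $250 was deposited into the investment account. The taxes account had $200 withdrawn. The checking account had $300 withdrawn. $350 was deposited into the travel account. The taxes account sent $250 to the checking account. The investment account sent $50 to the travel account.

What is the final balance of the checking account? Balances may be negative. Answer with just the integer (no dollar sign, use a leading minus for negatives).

Tracking account balances step by step:
Start: taxes=200, investment=1000, checking=800, travel=300
Event 1 (transfer 200 checking -> travel): checking: 800 - 200 = 600, travel: 300 + 200 = 500. Balances: taxes=200, investment=1000, checking=600, travel=500
Event 2 (withdraw 150 from travel): travel: 500 - 150 = 350. Balances: taxes=200, investment=1000, checking=600, travel=350
Event 3 (withdraw 200 from taxes): taxes: 200 - 200 = 0. Balances: taxes=0, investment=1000, checking=600, travel=350
Event 4 (transfer 250 investment -> taxes): investment: 1000 - 250 = 750, taxes: 0 + 250 = 250. Balances: taxes=250, investment=750, checking=600, travel=350
Event 5 (deposit 250 to investment): investment: 750 + 250 = 1000. Balances: taxes=250, investment=1000, checking=600, travel=350
Event 6 (withdraw 200 from taxes): taxes: 250 - 200 = 50. Balances: taxes=50, investment=1000, checking=600, travel=350
Event 7 (withdraw 300 from checking): checking: 600 - 300 = 300. Balances: taxes=50, investment=1000, checking=300, travel=350
Event 8 (deposit 350 to travel): travel: 350 + 350 = 700. Balances: taxes=50, investment=1000, checking=300, travel=700
Event 9 (transfer 250 taxes -> checking): taxes: 50 - 250 = -200, checking: 300 + 250 = 550. Balances: taxes=-200, investment=1000, checking=550, travel=700
Event 10 (transfer 50 investment -> travel): investment: 1000 - 50 = 950, travel: 700 + 50 = 750. Balances: taxes=-200, investment=950, checking=550, travel=750

Final balance of checking: 550

Answer: 550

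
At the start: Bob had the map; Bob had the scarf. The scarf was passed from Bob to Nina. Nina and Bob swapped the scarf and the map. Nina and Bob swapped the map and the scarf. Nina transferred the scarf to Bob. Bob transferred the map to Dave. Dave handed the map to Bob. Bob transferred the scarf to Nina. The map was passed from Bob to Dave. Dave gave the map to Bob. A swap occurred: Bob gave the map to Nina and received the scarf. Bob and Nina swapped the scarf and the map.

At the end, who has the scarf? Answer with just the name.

Tracking all object holders:
Start: map:Bob, scarf:Bob
Event 1 (give scarf: Bob -> Nina). State: map:Bob, scarf:Nina
Event 2 (swap scarf<->map: now scarf:Bob, map:Nina). State: map:Nina, scarf:Bob
Event 3 (swap map<->scarf: now map:Bob, scarf:Nina). State: map:Bob, scarf:Nina
Event 4 (give scarf: Nina -> Bob). State: map:Bob, scarf:Bob
Event 5 (give map: Bob -> Dave). State: map:Dave, scarf:Bob
Event 6 (give map: Dave -> Bob). State: map:Bob, scarf:Bob
Event 7 (give scarf: Bob -> Nina). State: map:Bob, scarf:Nina
Event 8 (give map: Bob -> Dave). State: map:Dave, scarf:Nina
Event 9 (give map: Dave -> Bob). State: map:Bob, scarf:Nina
Event 10 (swap map<->scarf: now map:Nina, scarf:Bob). State: map:Nina, scarf:Bob
Event 11 (swap scarf<->map: now scarf:Nina, map:Bob). State: map:Bob, scarf:Nina

Final state: map:Bob, scarf:Nina
The scarf is held by Nina.

Answer: Nina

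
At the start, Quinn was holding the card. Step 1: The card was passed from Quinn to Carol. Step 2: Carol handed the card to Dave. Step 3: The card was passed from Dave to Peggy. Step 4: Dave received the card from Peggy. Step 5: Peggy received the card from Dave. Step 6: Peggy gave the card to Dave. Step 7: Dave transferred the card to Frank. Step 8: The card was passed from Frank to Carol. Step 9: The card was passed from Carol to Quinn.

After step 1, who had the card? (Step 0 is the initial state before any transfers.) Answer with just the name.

Tracking the card holder through step 1:
After step 0 (start): Quinn
After step 1: Carol

At step 1, the holder is Carol.

Answer: Carol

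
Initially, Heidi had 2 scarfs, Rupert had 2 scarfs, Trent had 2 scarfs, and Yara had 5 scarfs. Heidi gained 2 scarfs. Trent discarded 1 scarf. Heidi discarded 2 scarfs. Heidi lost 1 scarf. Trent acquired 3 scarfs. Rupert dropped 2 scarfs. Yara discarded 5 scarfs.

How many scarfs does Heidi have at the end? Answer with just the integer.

Tracking counts step by step:
Start: Heidi=2, Rupert=2, Trent=2, Yara=5
Event 1 (Heidi +2): Heidi: 2 -> 4. State: Heidi=4, Rupert=2, Trent=2, Yara=5
Event 2 (Trent -1): Trent: 2 -> 1. State: Heidi=4, Rupert=2, Trent=1, Yara=5
Event 3 (Heidi -2): Heidi: 4 -> 2. State: Heidi=2, Rupert=2, Trent=1, Yara=5
Event 4 (Heidi -1): Heidi: 2 -> 1. State: Heidi=1, Rupert=2, Trent=1, Yara=5
Event 5 (Trent +3): Trent: 1 -> 4. State: Heidi=1, Rupert=2, Trent=4, Yara=5
Event 6 (Rupert -2): Rupert: 2 -> 0. State: Heidi=1, Rupert=0, Trent=4, Yara=5
Event 7 (Yara -5): Yara: 5 -> 0. State: Heidi=1, Rupert=0, Trent=4, Yara=0

Heidi's final count: 1

Answer: 1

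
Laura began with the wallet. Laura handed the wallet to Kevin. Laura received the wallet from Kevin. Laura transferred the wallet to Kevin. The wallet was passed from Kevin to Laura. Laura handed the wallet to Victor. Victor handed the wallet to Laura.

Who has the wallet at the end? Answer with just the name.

Answer: Laura

Derivation:
Tracking the wallet through each event:
Start: Laura has the wallet.
After event 1: Kevin has the wallet.
After event 2: Laura has the wallet.
After event 3: Kevin has the wallet.
After event 4: Laura has the wallet.
After event 5: Victor has the wallet.
After event 6: Laura has the wallet.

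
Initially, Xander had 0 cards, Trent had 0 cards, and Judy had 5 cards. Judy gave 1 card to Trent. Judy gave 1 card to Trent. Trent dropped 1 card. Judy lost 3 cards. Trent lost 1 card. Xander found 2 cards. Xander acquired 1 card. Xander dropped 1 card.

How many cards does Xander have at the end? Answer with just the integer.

Answer: 2

Derivation:
Tracking counts step by step:
Start: Xander=0, Trent=0, Judy=5
Event 1 (Judy -> Trent, 1): Judy: 5 -> 4, Trent: 0 -> 1. State: Xander=0, Trent=1, Judy=4
Event 2 (Judy -> Trent, 1): Judy: 4 -> 3, Trent: 1 -> 2. State: Xander=0, Trent=2, Judy=3
Event 3 (Trent -1): Trent: 2 -> 1. State: Xander=0, Trent=1, Judy=3
Event 4 (Judy -3): Judy: 3 -> 0. State: Xander=0, Trent=1, Judy=0
Event 5 (Trent -1): Trent: 1 -> 0. State: Xander=0, Trent=0, Judy=0
Event 6 (Xander +2): Xander: 0 -> 2. State: Xander=2, Trent=0, Judy=0
Event 7 (Xander +1): Xander: 2 -> 3. State: Xander=3, Trent=0, Judy=0
Event 8 (Xander -1): Xander: 3 -> 2. State: Xander=2, Trent=0, Judy=0

Xander's final count: 2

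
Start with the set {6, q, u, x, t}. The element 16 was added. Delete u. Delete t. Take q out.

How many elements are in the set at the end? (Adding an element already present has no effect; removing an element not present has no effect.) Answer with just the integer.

Tracking the set through each operation:
Start: {6, q, t, u, x}
Event 1 (add 16): added. Set: {16, 6, q, t, u, x}
Event 2 (remove u): removed. Set: {16, 6, q, t, x}
Event 3 (remove t): removed. Set: {16, 6, q, x}
Event 4 (remove q): removed. Set: {16, 6, x}

Final set: {16, 6, x} (size 3)

Answer: 3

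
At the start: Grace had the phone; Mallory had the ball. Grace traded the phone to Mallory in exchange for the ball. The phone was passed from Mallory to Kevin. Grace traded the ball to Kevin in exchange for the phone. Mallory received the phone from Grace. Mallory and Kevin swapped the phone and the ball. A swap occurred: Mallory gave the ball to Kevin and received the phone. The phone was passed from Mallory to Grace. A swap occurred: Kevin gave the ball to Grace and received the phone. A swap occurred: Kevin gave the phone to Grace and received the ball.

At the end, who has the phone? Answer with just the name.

Answer: Grace

Derivation:
Tracking all object holders:
Start: phone:Grace, ball:Mallory
Event 1 (swap phone<->ball: now phone:Mallory, ball:Grace). State: phone:Mallory, ball:Grace
Event 2 (give phone: Mallory -> Kevin). State: phone:Kevin, ball:Grace
Event 3 (swap ball<->phone: now ball:Kevin, phone:Grace). State: phone:Grace, ball:Kevin
Event 4 (give phone: Grace -> Mallory). State: phone:Mallory, ball:Kevin
Event 5 (swap phone<->ball: now phone:Kevin, ball:Mallory). State: phone:Kevin, ball:Mallory
Event 6 (swap ball<->phone: now ball:Kevin, phone:Mallory). State: phone:Mallory, ball:Kevin
Event 7 (give phone: Mallory -> Grace). State: phone:Grace, ball:Kevin
Event 8 (swap ball<->phone: now ball:Grace, phone:Kevin). State: phone:Kevin, ball:Grace
Event 9 (swap phone<->ball: now phone:Grace, ball:Kevin). State: phone:Grace, ball:Kevin

Final state: phone:Grace, ball:Kevin
The phone is held by Grace.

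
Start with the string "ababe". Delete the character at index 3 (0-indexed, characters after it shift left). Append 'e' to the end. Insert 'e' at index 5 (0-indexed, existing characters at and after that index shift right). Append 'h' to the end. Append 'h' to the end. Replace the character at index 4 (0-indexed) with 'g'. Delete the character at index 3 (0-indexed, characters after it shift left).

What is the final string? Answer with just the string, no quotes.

Applying each edit step by step:
Start: "ababe"
Op 1 (delete idx 3 = 'b'): "ababe" -> "abae"
Op 2 (append 'e'): "abae" -> "abaee"
Op 3 (insert 'e' at idx 5): "abaee" -> "abaeee"
Op 4 (append 'h'): "abaeee" -> "abaeeeh"
Op 5 (append 'h'): "abaeeeh" -> "abaeeehh"
Op 6 (replace idx 4: 'e' -> 'g'): "abaeeehh" -> "abaegehh"
Op 7 (delete idx 3 = 'e'): "abaegehh" -> "abagehh"

Answer: abagehh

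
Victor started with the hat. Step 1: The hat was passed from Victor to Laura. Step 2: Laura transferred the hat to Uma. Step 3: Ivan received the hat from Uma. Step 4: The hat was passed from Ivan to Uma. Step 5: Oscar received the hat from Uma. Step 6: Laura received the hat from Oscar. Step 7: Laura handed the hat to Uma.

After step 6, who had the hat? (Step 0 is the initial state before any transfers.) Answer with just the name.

Answer: Laura

Derivation:
Tracking the hat holder through step 6:
After step 0 (start): Victor
After step 1: Laura
After step 2: Uma
After step 3: Ivan
After step 4: Uma
After step 5: Oscar
After step 6: Laura

At step 6, the holder is Laura.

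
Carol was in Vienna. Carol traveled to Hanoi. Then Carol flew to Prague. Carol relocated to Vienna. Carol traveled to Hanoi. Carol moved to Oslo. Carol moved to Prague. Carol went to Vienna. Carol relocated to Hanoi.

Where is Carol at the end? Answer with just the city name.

Answer: Hanoi

Derivation:
Tracking Carol's location:
Start: Carol is in Vienna.
After move 1: Vienna -> Hanoi. Carol is in Hanoi.
After move 2: Hanoi -> Prague. Carol is in Prague.
After move 3: Prague -> Vienna. Carol is in Vienna.
After move 4: Vienna -> Hanoi. Carol is in Hanoi.
After move 5: Hanoi -> Oslo. Carol is in Oslo.
After move 6: Oslo -> Prague. Carol is in Prague.
After move 7: Prague -> Vienna. Carol is in Vienna.
After move 8: Vienna -> Hanoi. Carol is in Hanoi.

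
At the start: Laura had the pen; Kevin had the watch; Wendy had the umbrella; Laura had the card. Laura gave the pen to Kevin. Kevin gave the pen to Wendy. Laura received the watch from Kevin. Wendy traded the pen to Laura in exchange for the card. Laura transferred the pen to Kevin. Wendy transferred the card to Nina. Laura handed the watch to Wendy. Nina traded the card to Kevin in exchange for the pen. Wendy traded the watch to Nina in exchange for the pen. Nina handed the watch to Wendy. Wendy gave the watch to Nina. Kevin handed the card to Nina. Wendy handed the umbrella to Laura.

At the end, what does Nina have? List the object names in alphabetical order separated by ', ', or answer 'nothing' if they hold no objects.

Tracking all object holders:
Start: pen:Laura, watch:Kevin, umbrella:Wendy, card:Laura
Event 1 (give pen: Laura -> Kevin). State: pen:Kevin, watch:Kevin, umbrella:Wendy, card:Laura
Event 2 (give pen: Kevin -> Wendy). State: pen:Wendy, watch:Kevin, umbrella:Wendy, card:Laura
Event 3 (give watch: Kevin -> Laura). State: pen:Wendy, watch:Laura, umbrella:Wendy, card:Laura
Event 4 (swap pen<->card: now pen:Laura, card:Wendy). State: pen:Laura, watch:Laura, umbrella:Wendy, card:Wendy
Event 5 (give pen: Laura -> Kevin). State: pen:Kevin, watch:Laura, umbrella:Wendy, card:Wendy
Event 6 (give card: Wendy -> Nina). State: pen:Kevin, watch:Laura, umbrella:Wendy, card:Nina
Event 7 (give watch: Laura -> Wendy). State: pen:Kevin, watch:Wendy, umbrella:Wendy, card:Nina
Event 8 (swap card<->pen: now card:Kevin, pen:Nina). State: pen:Nina, watch:Wendy, umbrella:Wendy, card:Kevin
Event 9 (swap watch<->pen: now watch:Nina, pen:Wendy). State: pen:Wendy, watch:Nina, umbrella:Wendy, card:Kevin
Event 10 (give watch: Nina -> Wendy). State: pen:Wendy, watch:Wendy, umbrella:Wendy, card:Kevin
Event 11 (give watch: Wendy -> Nina). State: pen:Wendy, watch:Nina, umbrella:Wendy, card:Kevin
Event 12 (give card: Kevin -> Nina). State: pen:Wendy, watch:Nina, umbrella:Wendy, card:Nina
Event 13 (give umbrella: Wendy -> Laura). State: pen:Wendy, watch:Nina, umbrella:Laura, card:Nina

Final state: pen:Wendy, watch:Nina, umbrella:Laura, card:Nina
Nina holds: card, watch.

Answer: card, watch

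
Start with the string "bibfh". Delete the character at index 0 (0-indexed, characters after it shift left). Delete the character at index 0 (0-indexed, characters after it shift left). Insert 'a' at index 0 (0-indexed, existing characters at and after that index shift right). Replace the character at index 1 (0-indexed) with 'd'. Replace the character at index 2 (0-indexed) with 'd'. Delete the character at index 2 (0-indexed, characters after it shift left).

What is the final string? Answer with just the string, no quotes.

Applying each edit step by step:
Start: "bibfh"
Op 1 (delete idx 0 = 'b'): "bibfh" -> "ibfh"
Op 2 (delete idx 0 = 'i'): "ibfh" -> "bfh"
Op 3 (insert 'a' at idx 0): "bfh" -> "abfh"
Op 4 (replace idx 1: 'b' -> 'd'): "abfh" -> "adfh"
Op 5 (replace idx 2: 'f' -> 'd'): "adfh" -> "addh"
Op 6 (delete idx 2 = 'd'): "addh" -> "adh"

Answer: adh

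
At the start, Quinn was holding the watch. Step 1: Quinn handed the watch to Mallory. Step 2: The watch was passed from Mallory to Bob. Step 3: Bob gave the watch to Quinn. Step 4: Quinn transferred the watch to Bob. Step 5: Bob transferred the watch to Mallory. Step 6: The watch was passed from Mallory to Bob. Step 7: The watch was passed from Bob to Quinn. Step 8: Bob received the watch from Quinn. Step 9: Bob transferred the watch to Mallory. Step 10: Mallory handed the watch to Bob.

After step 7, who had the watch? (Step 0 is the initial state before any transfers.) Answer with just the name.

Answer: Quinn

Derivation:
Tracking the watch holder through step 7:
After step 0 (start): Quinn
After step 1: Mallory
After step 2: Bob
After step 3: Quinn
After step 4: Bob
After step 5: Mallory
After step 6: Bob
After step 7: Quinn

At step 7, the holder is Quinn.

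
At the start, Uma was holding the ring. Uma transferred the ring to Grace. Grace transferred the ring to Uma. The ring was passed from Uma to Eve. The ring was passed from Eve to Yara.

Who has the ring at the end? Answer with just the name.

Tracking the ring through each event:
Start: Uma has the ring.
After event 1: Grace has the ring.
After event 2: Uma has the ring.
After event 3: Eve has the ring.
After event 4: Yara has the ring.

Answer: Yara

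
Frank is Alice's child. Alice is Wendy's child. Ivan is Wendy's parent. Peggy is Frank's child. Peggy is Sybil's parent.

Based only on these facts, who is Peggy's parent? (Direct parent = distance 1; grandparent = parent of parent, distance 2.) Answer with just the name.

Answer: Frank

Derivation:
Reconstructing the parent chain from the given facts:
  Ivan -> Wendy -> Alice -> Frank -> Peggy -> Sybil
(each arrow means 'parent of the next')
Positions in the chain (0 = top):
  position of Ivan: 0
  position of Wendy: 1
  position of Alice: 2
  position of Frank: 3
  position of Peggy: 4
  position of Sybil: 5

Peggy is at position 4; the parent is 1 step up the chain, i.e. position 3: Frank.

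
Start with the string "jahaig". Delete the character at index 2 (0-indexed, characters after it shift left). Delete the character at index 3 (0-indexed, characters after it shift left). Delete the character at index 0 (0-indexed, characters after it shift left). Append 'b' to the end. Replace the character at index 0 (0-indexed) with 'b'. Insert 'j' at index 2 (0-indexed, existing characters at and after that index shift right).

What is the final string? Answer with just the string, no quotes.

Answer: bajgb

Derivation:
Applying each edit step by step:
Start: "jahaig"
Op 1 (delete idx 2 = 'h'): "jahaig" -> "jaaig"
Op 2 (delete idx 3 = 'i'): "jaaig" -> "jaag"
Op 3 (delete idx 0 = 'j'): "jaag" -> "aag"
Op 4 (append 'b'): "aag" -> "aagb"
Op 5 (replace idx 0: 'a' -> 'b'): "aagb" -> "bagb"
Op 6 (insert 'j' at idx 2): "bagb" -> "bajgb"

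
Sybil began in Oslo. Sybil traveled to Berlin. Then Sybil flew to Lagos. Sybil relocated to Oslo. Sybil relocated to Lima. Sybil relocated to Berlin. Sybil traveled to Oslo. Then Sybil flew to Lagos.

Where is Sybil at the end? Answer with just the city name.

Tracking Sybil's location:
Start: Sybil is in Oslo.
After move 1: Oslo -> Berlin. Sybil is in Berlin.
After move 2: Berlin -> Lagos. Sybil is in Lagos.
After move 3: Lagos -> Oslo. Sybil is in Oslo.
After move 4: Oslo -> Lima. Sybil is in Lima.
After move 5: Lima -> Berlin. Sybil is in Berlin.
After move 6: Berlin -> Oslo. Sybil is in Oslo.
After move 7: Oslo -> Lagos. Sybil is in Lagos.

Answer: Lagos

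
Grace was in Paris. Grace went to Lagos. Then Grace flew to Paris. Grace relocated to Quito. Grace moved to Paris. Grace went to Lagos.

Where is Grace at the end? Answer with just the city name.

Tracking Grace's location:
Start: Grace is in Paris.
After move 1: Paris -> Lagos. Grace is in Lagos.
After move 2: Lagos -> Paris. Grace is in Paris.
After move 3: Paris -> Quito. Grace is in Quito.
After move 4: Quito -> Paris. Grace is in Paris.
After move 5: Paris -> Lagos. Grace is in Lagos.

Answer: Lagos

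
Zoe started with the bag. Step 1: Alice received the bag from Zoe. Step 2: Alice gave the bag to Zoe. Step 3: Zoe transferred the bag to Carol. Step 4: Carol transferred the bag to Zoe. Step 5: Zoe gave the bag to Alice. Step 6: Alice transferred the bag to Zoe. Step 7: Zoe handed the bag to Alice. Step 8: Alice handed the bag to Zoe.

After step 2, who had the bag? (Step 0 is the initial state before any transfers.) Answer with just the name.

Answer: Zoe

Derivation:
Tracking the bag holder through step 2:
After step 0 (start): Zoe
After step 1: Alice
After step 2: Zoe

At step 2, the holder is Zoe.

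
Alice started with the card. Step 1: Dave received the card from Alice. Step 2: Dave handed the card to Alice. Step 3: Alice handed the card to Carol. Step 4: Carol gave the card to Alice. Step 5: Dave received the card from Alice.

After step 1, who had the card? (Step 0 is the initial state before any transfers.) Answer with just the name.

Tracking the card holder through step 1:
After step 0 (start): Alice
After step 1: Dave

At step 1, the holder is Dave.

Answer: Dave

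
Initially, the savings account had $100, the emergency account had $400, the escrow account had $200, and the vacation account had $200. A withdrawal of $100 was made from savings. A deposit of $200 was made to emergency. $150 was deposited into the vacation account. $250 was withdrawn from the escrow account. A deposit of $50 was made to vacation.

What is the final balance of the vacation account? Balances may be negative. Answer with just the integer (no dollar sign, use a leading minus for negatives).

Answer: 400

Derivation:
Tracking account balances step by step:
Start: savings=100, emergency=400, escrow=200, vacation=200
Event 1 (withdraw 100 from savings): savings: 100 - 100 = 0. Balances: savings=0, emergency=400, escrow=200, vacation=200
Event 2 (deposit 200 to emergency): emergency: 400 + 200 = 600. Balances: savings=0, emergency=600, escrow=200, vacation=200
Event 3 (deposit 150 to vacation): vacation: 200 + 150 = 350. Balances: savings=0, emergency=600, escrow=200, vacation=350
Event 4 (withdraw 250 from escrow): escrow: 200 - 250 = -50. Balances: savings=0, emergency=600, escrow=-50, vacation=350
Event 5 (deposit 50 to vacation): vacation: 350 + 50 = 400. Balances: savings=0, emergency=600, escrow=-50, vacation=400

Final balance of vacation: 400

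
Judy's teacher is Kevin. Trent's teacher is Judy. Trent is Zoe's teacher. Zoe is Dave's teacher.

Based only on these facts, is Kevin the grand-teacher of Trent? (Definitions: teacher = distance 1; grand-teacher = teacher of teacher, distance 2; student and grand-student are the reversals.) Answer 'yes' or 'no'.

Reconstructing the teacher chain from the given facts:
  Kevin -> Judy -> Trent -> Zoe -> Dave
(each arrow means 'teacher of the next')
Positions in the chain (0 = top):
  position of Kevin: 0
  position of Judy: 1
  position of Trent: 2
  position of Zoe: 3
  position of Dave: 4

Kevin is at position 0, Trent is at position 2; signed distance (j - i) = 2.
'grand-teacher' requires j - i = 2. Actual distance is 2, so the relation HOLDS.

Answer: yes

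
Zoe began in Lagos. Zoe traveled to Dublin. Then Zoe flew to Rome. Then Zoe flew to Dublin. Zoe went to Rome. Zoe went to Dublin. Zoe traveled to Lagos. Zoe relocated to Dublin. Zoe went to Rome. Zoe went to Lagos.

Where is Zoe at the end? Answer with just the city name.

Answer: Lagos

Derivation:
Tracking Zoe's location:
Start: Zoe is in Lagos.
After move 1: Lagos -> Dublin. Zoe is in Dublin.
After move 2: Dublin -> Rome. Zoe is in Rome.
After move 3: Rome -> Dublin. Zoe is in Dublin.
After move 4: Dublin -> Rome. Zoe is in Rome.
After move 5: Rome -> Dublin. Zoe is in Dublin.
After move 6: Dublin -> Lagos. Zoe is in Lagos.
After move 7: Lagos -> Dublin. Zoe is in Dublin.
After move 8: Dublin -> Rome. Zoe is in Rome.
After move 9: Rome -> Lagos. Zoe is in Lagos.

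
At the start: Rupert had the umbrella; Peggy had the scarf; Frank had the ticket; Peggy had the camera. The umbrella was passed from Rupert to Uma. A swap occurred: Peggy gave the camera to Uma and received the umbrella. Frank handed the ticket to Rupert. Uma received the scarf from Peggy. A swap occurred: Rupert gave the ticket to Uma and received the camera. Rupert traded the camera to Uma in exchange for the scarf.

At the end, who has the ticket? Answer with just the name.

Answer: Uma

Derivation:
Tracking all object holders:
Start: umbrella:Rupert, scarf:Peggy, ticket:Frank, camera:Peggy
Event 1 (give umbrella: Rupert -> Uma). State: umbrella:Uma, scarf:Peggy, ticket:Frank, camera:Peggy
Event 2 (swap camera<->umbrella: now camera:Uma, umbrella:Peggy). State: umbrella:Peggy, scarf:Peggy, ticket:Frank, camera:Uma
Event 3 (give ticket: Frank -> Rupert). State: umbrella:Peggy, scarf:Peggy, ticket:Rupert, camera:Uma
Event 4 (give scarf: Peggy -> Uma). State: umbrella:Peggy, scarf:Uma, ticket:Rupert, camera:Uma
Event 5 (swap ticket<->camera: now ticket:Uma, camera:Rupert). State: umbrella:Peggy, scarf:Uma, ticket:Uma, camera:Rupert
Event 6 (swap camera<->scarf: now camera:Uma, scarf:Rupert). State: umbrella:Peggy, scarf:Rupert, ticket:Uma, camera:Uma

Final state: umbrella:Peggy, scarf:Rupert, ticket:Uma, camera:Uma
The ticket is held by Uma.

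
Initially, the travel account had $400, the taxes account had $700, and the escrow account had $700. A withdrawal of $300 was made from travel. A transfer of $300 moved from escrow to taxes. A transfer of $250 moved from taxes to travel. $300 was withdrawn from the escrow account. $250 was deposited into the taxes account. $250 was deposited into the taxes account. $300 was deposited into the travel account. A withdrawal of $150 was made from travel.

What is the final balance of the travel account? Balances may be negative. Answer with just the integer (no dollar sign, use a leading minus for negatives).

Tracking account balances step by step:
Start: travel=400, taxes=700, escrow=700
Event 1 (withdraw 300 from travel): travel: 400 - 300 = 100. Balances: travel=100, taxes=700, escrow=700
Event 2 (transfer 300 escrow -> taxes): escrow: 700 - 300 = 400, taxes: 700 + 300 = 1000. Balances: travel=100, taxes=1000, escrow=400
Event 3 (transfer 250 taxes -> travel): taxes: 1000 - 250 = 750, travel: 100 + 250 = 350. Balances: travel=350, taxes=750, escrow=400
Event 4 (withdraw 300 from escrow): escrow: 400 - 300 = 100. Balances: travel=350, taxes=750, escrow=100
Event 5 (deposit 250 to taxes): taxes: 750 + 250 = 1000. Balances: travel=350, taxes=1000, escrow=100
Event 6 (deposit 250 to taxes): taxes: 1000 + 250 = 1250. Balances: travel=350, taxes=1250, escrow=100
Event 7 (deposit 300 to travel): travel: 350 + 300 = 650. Balances: travel=650, taxes=1250, escrow=100
Event 8 (withdraw 150 from travel): travel: 650 - 150 = 500. Balances: travel=500, taxes=1250, escrow=100

Final balance of travel: 500

Answer: 500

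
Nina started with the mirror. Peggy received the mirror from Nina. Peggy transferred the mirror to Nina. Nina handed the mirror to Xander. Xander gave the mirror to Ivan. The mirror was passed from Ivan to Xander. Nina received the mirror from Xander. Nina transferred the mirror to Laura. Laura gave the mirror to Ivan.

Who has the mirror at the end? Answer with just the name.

Tracking the mirror through each event:
Start: Nina has the mirror.
After event 1: Peggy has the mirror.
After event 2: Nina has the mirror.
After event 3: Xander has the mirror.
After event 4: Ivan has the mirror.
After event 5: Xander has the mirror.
After event 6: Nina has the mirror.
After event 7: Laura has the mirror.
After event 8: Ivan has the mirror.

Answer: Ivan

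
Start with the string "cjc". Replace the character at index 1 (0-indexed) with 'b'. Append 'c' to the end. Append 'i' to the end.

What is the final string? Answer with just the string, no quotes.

Answer: cbcci

Derivation:
Applying each edit step by step:
Start: "cjc"
Op 1 (replace idx 1: 'j' -> 'b'): "cjc" -> "cbc"
Op 2 (append 'c'): "cbc" -> "cbcc"
Op 3 (append 'i'): "cbcc" -> "cbcci"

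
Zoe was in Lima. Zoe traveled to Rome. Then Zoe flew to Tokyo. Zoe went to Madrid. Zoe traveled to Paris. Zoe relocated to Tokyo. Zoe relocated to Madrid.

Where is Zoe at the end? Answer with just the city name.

Answer: Madrid

Derivation:
Tracking Zoe's location:
Start: Zoe is in Lima.
After move 1: Lima -> Rome. Zoe is in Rome.
After move 2: Rome -> Tokyo. Zoe is in Tokyo.
After move 3: Tokyo -> Madrid. Zoe is in Madrid.
After move 4: Madrid -> Paris. Zoe is in Paris.
After move 5: Paris -> Tokyo. Zoe is in Tokyo.
After move 6: Tokyo -> Madrid. Zoe is in Madrid.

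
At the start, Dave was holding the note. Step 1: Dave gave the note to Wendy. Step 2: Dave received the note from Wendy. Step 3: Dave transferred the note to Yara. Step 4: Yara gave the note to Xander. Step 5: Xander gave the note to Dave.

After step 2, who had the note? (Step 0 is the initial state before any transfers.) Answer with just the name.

Answer: Dave

Derivation:
Tracking the note holder through step 2:
After step 0 (start): Dave
After step 1: Wendy
After step 2: Dave

At step 2, the holder is Dave.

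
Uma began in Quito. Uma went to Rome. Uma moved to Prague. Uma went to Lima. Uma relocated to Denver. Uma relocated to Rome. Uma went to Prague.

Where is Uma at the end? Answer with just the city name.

Answer: Prague

Derivation:
Tracking Uma's location:
Start: Uma is in Quito.
After move 1: Quito -> Rome. Uma is in Rome.
After move 2: Rome -> Prague. Uma is in Prague.
After move 3: Prague -> Lima. Uma is in Lima.
After move 4: Lima -> Denver. Uma is in Denver.
After move 5: Denver -> Rome. Uma is in Rome.
After move 6: Rome -> Prague. Uma is in Prague.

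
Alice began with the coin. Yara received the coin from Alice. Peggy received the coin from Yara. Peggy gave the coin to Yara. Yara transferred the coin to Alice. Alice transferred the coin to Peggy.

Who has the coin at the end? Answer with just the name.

Tracking the coin through each event:
Start: Alice has the coin.
After event 1: Yara has the coin.
After event 2: Peggy has the coin.
After event 3: Yara has the coin.
After event 4: Alice has the coin.
After event 5: Peggy has the coin.

Answer: Peggy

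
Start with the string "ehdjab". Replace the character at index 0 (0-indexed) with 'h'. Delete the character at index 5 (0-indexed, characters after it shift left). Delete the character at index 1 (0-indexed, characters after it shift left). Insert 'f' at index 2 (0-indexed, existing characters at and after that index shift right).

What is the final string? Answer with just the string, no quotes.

Applying each edit step by step:
Start: "ehdjab"
Op 1 (replace idx 0: 'e' -> 'h'): "ehdjab" -> "hhdjab"
Op 2 (delete idx 5 = 'b'): "hhdjab" -> "hhdja"
Op 3 (delete idx 1 = 'h'): "hhdja" -> "hdja"
Op 4 (insert 'f' at idx 2): "hdja" -> "hdfja"

Answer: hdfja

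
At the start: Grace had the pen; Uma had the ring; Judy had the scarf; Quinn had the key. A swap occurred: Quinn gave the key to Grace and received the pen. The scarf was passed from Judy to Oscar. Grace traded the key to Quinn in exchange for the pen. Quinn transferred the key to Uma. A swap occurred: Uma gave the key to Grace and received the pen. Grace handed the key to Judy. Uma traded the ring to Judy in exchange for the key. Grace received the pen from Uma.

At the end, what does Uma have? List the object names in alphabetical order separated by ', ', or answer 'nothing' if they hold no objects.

Tracking all object holders:
Start: pen:Grace, ring:Uma, scarf:Judy, key:Quinn
Event 1 (swap key<->pen: now key:Grace, pen:Quinn). State: pen:Quinn, ring:Uma, scarf:Judy, key:Grace
Event 2 (give scarf: Judy -> Oscar). State: pen:Quinn, ring:Uma, scarf:Oscar, key:Grace
Event 3 (swap key<->pen: now key:Quinn, pen:Grace). State: pen:Grace, ring:Uma, scarf:Oscar, key:Quinn
Event 4 (give key: Quinn -> Uma). State: pen:Grace, ring:Uma, scarf:Oscar, key:Uma
Event 5 (swap key<->pen: now key:Grace, pen:Uma). State: pen:Uma, ring:Uma, scarf:Oscar, key:Grace
Event 6 (give key: Grace -> Judy). State: pen:Uma, ring:Uma, scarf:Oscar, key:Judy
Event 7 (swap ring<->key: now ring:Judy, key:Uma). State: pen:Uma, ring:Judy, scarf:Oscar, key:Uma
Event 8 (give pen: Uma -> Grace). State: pen:Grace, ring:Judy, scarf:Oscar, key:Uma

Final state: pen:Grace, ring:Judy, scarf:Oscar, key:Uma
Uma holds: key.

Answer: key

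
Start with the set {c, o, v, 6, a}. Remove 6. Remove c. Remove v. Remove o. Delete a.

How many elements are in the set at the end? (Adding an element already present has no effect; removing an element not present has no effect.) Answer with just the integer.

Answer: 0

Derivation:
Tracking the set through each operation:
Start: {6, a, c, o, v}
Event 1 (remove 6): removed. Set: {a, c, o, v}
Event 2 (remove c): removed. Set: {a, o, v}
Event 3 (remove v): removed. Set: {a, o}
Event 4 (remove o): removed. Set: {a}
Event 5 (remove a): removed. Set: {}

Final set: {} (size 0)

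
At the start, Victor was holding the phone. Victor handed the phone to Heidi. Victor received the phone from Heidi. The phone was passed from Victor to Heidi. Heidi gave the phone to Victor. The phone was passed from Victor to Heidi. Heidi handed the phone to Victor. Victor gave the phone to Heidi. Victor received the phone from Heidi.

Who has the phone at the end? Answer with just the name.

Answer: Victor

Derivation:
Tracking the phone through each event:
Start: Victor has the phone.
After event 1: Heidi has the phone.
After event 2: Victor has the phone.
After event 3: Heidi has the phone.
After event 4: Victor has the phone.
After event 5: Heidi has the phone.
After event 6: Victor has the phone.
After event 7: Heidi has the phone.
After event 8: Victor has the phone.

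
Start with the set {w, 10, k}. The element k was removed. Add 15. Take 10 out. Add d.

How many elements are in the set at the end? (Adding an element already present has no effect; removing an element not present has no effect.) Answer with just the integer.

Answer: 3

Derivation:
Tracking the set through each operation:
Start: {10, k, w}
Event 1 (remove k): removed. Set: {10, w}
Event 2 (add 15): added. Set: {10, 15, w}
Event 3 (remove 10): removed. Set: {15, w}
Event 4 (add d): added. Set: {15, d, w}

Final set: {15, d, w} (size 3)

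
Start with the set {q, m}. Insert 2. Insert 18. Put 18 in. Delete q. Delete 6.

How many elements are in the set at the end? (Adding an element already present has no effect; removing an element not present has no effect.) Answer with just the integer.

Answer: 3

Derivation:
Tracking the set through each operation:
Start: {m, q}
Event 1 (add 2): added. Set: {2, m, q}
Event 2 (add 18): added. Set: {18, 2, m, q}
Event 3 (add 18): already present, no change. Set: {18, 2, m, q}
Event 4 (remove q): removed. Set: {18, 2, m}
Event 5 (remove 6): not present, no change. Set: {18, 2, m}

Final set: {18, 2, m} (size 3)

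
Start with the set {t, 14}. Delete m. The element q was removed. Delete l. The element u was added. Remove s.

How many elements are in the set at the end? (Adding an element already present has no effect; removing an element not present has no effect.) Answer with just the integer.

Tracking the set through each operation:
Start: {14, t}
Event 1 (remove m): not present, no change. Set: {14, t}
Event 2 (remove q): not present, no change. Set: {14, t}
Event 3 (remove l): not present, no change. Set: {14, t}
Event 4 (add u): added. Set: {14, t, u}
Event 5 (remove s): not present, no change. Set: {14, t, u}

Final set: {14, t, u} (size 3)

Answer: 3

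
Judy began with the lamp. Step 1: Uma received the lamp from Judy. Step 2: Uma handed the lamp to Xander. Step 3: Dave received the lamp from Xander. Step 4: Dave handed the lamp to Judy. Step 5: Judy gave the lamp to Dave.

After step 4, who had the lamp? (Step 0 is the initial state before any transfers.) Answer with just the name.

Answer: Judy

Derivation:
Tracking the lamp holder through step 4:
After step 0 (start): Judy
After step 1: Uma
After step 2: Xander
After step 3: Dave
After step 4: Judy

At step 4, the holder is Judy.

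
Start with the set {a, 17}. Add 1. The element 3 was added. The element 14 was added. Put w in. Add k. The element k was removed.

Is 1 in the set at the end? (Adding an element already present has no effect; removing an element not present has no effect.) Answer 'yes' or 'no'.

Answer: yes

Derivation:
Tracking the set through each operation:
Start: {17, a}
Event 1 (add 1): added. Set: {1, 17, a}
Event 2 (add 3): added. Set: {1, 17, 3, a}
Event 3 (add 14): added. Set: {1, 14, 17, 3, a}
Event 4 (add w): added. Set: {1, 14, 17, 3, a, w}
Event 5 (add k): added. Set: {1, 14, 17, 3, a, k, w}
Event 6 (remove k): removed. Set: {1, 14, 17, 3, a, w}

Final set: {1, 14, 17, 3, a, w} (size 6)
1 is in the final set.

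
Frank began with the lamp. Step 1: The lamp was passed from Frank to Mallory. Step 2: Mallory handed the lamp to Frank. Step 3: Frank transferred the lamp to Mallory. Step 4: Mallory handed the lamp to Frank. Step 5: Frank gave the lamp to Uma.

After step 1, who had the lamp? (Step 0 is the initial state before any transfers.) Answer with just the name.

Tracking the lamp holder through step 1:
After step 0 (start): Frank
After step 1: Mallory

At step 1, the holder is Mallory.

Answer: Mallory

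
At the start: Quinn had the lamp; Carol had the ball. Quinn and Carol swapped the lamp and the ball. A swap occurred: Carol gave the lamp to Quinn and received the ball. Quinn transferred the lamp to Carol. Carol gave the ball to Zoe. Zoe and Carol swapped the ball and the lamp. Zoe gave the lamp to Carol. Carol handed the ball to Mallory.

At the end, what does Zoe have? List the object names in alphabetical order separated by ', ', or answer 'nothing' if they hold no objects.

Answer: nothing

Derivation:
Tracking all object holders:
Start: lamp:Quinn, ball:Carol
Event 1 (swap lamp<->ball: now lamp:Carol, ball:Quinn). State: lamp:Carol, ball:Quinn
Event 2 (swap lamp<->ball: now lamp:Quinn, ball:Carol). State: lamp:Quinn, ball:Carol
Event 3 (give lamp: Quinn -> Carol). State: lamp:Carol, ball:Carol
Event 4 (give ball: Carol -> Zoe). State: lamp:Carol, ball:Zoe
Event 5 (swap ball<->lamp: now ball:Carol, lamp:Zoe). State: lamp:Zoe, ball:Carol
Event 6 (give lamp: Zoe -> Carol). State: lamp:Carol, ball:Carol
Event 7 (give ball: Carol -> Mallory). State: lamp:Carol, ball:Mallory

Final state: lamp:Carol, ball:Mallory
Zoe holds: (nothing).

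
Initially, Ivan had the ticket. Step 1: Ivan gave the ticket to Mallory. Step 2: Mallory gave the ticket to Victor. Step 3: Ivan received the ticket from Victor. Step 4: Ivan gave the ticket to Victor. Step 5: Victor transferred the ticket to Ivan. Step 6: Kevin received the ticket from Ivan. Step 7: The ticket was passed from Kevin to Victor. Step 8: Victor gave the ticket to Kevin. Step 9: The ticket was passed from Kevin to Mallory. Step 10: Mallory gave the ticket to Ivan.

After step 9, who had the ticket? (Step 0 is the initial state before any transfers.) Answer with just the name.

Answer: Mallory

Derivation:
Tracking the ticket holder through step 9:
After step 0 (start): Ivan
After step 1: Mallory
After step 2: Victor
After step 3: Ivan
After step 4: Victor
After step 5: Ivan
After step 6: Kevin
After step 7: Victor
After step 8: Kevin
After step 9: Mallory

At step 9, the holder is Mallory.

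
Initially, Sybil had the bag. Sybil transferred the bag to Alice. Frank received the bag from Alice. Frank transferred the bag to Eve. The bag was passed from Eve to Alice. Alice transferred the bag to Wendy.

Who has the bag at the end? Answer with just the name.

Tracking the bag through each event:
Start: Sybil has the bag.
After event 1: Alice has the bag.
After event 2: Frank has the bag.
After event 3: Eve has the bag.
After event 4: Alice has the bag.
After event 5: Wendy has the bag.

Answer: Wendy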